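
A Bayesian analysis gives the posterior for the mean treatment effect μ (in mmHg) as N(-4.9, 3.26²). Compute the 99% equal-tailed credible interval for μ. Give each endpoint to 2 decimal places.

The posterior is symmetric, so the 99% equal-tailed interval is μ = -4.9 ± z·3.26 with z = 2.576.
Half-width: 2.576 × 3.26 = 8.40.
-4.9 − 8.40 = -13.30; -4.9 + 8.40 = 3.50.

[-13.30, 3.50]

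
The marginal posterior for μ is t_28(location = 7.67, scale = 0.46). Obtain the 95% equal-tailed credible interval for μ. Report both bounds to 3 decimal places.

The t_28 distribution is symmetric; the 95% interval is 7.67 ± t·0.46 with t_{0.975,28} = 2.048.
Half-width: 2.048 × 0.46 = 0.942.
7.67 − 0.942 = 6.728; 7.67 + 0.942 = 8.612.

[6.728, 8.612]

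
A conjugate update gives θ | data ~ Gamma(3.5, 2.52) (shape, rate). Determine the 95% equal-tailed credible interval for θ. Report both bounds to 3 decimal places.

Posterior: Gamma(shape 3.5, rate 2.52).
Equal-tailed 95% interval: Gamma(3.5, 2.52) quantiles at 0.025 and 0.975.
Posterior mean ≈ 1.389, SD ≈ 0.742; a Normal approximation gives roughly [-0.066, 2.844].
Exact: lower = 0.335; upper = 3.177.

[0.335, 3.177]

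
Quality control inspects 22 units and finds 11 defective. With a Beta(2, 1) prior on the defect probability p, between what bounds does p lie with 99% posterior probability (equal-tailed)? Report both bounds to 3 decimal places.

Posterior: Beta(2+11, 1+11) = Beta(13, 12).
Equal-tailed 99% interval: the 0.005 and 0.995 quantiles of Beta(13, 12).
Posterior mean ≈ 0.520, SD ≈ 0.098; a Normal approximation gives roughly [0.268, 0.772].
Exact: F⁻¹(0.005) = 0.274; F⁻¹(0.995) = 0.760.

[0.274, 0.760]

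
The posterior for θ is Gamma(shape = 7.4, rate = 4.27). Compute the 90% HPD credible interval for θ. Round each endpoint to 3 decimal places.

[0.715, 2.714]

The posterior is unimodal and skewed, so the HPD interval has equal density at both endpoints and is the shortest 90% interval.
Solving f(0.715) = f(2.714) with F(2.714) − F(0.715) = 0.90 gives [0.715, 2.714].
For comparison, the equal-tailed interval is [0.834, 2.896]; the HPD is narrower and shifted toward the mode.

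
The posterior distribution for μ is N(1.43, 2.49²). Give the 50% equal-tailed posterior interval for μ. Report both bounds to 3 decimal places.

[-0.249, 3.109]

The posterior is symmetric, so the 50% equal-tailed interval is μ = 1.43 ± z·2.49 with z = 0.674.
Half-width: 0.674 × 2.49 = 1.679.
1.43 − 1.679 = -0.249; 1.43 + 1.679 = 3.109.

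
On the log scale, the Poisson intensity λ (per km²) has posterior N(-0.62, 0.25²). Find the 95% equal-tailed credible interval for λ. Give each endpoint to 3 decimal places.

[0.330, 0.878]

On the log scale the 95% interval is -0.62 ± 1.960 × 0.25 = [-1.1100, -0.1300].
Exponentiate: [e^-1.1100, e^-0.1300] = [0.330, 0.878].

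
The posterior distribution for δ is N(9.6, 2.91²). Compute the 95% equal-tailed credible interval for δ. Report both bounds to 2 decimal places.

[3.90, 15.30]

The posterior is symmetric, so the 95% equal-tailed interval is δ = 9.6 ± z·2.91 with z = 1.960.
Half-width: 1.960 × 2.91 = 5.70.
9.6 − 5.70 = 3.90; 9.6 + 5.70 = 15.30.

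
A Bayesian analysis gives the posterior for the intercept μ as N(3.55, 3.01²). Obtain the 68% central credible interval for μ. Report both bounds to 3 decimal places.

The posterior is symmetric, so the 68% equal-tailed interval is μ = 3.55 ± z·3.01 with z = 0.994.
Half-width: 0.994 × 3.01 = 2.993.
3.55 − 2.993 = 0.557; 3.55 + 2.993 = 6.543.

[0.557, 6.543]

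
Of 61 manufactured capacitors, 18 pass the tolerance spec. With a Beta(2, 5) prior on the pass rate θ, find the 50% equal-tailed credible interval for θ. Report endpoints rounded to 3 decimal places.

Posterior: Beta(2+18, 5+43) = Beta(20, 48).
Equal-tailed 50% interval: the 0.25 and 0.75 quantiles of Beta(20, 48).
Posterior mean ≈ 0.294, SD ≈ 0.055; a Normal approximation gives roughly [0.257, 0.331].
Exact: F⁻¹(0.25) = 0.256; F⁻¹(0.75) = 0.330.

[0.256, 0.330]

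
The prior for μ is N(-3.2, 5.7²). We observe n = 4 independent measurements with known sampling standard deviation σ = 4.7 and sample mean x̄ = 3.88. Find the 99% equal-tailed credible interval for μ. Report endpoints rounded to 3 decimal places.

Posterior precision = 1/5.7² + 4/4.7² = 0.0308 + 0.1811 = 0.2119, so posterior SD = 2.1726.
Posterior mean = (-3.2/5.7² + 4·3.88/4.7²) / 0.2119 = 2.8514.
Interval: 2.8514 ± 2.576 × 2.1726 → [-2.745, 8.448].

[-2.745, 8.448]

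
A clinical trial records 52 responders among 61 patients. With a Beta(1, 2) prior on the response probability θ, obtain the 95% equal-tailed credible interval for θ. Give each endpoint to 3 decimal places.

Posterior: Beta(1+52, 2+9) = Beta(53, 11).
Equal-tailed 95% interval: the 0.025 and 0.975 quantiles of Beta(53, 11).
Posterior mean ≈ 0.828, SD ≈ 0.047; a Normal approximation gives roughly [0.736, 0.920].
Exact: F⁻¹(0.025) = 0.727; F⁻¹(0.975) = 0.909.

[0.727, 0.909]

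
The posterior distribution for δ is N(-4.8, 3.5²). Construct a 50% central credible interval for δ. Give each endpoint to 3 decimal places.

The posterior is symmetric, so the 50% equal-tailed interval is δ = -4.8 ± z·3.5 with z = 0.674.
Half-width: 0.674 × 3.5 = 2.361.
-4.8 − 2.361 = -7.161; -4.8 + 2.361 = -2.439.

[-7.161, -2.439]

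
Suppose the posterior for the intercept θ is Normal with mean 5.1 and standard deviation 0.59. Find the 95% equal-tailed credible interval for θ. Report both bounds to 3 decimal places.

The posterior is symmetric, so the 95% equal-tailed interval is θ = 5.1 ± z·0.59 with z = 1.960.
Half-width: 1.960 × 0.59 = 1.156.
5.1 − 1.156 = 3.944; 5.1 + 1.156 = 6.256.

[3.944, 6.256]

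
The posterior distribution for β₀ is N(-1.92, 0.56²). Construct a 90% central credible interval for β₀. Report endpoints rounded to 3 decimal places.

The posterior is symmetric, so the 90% equal-tailed interval is β₀ = -1.92 ± z·0.56 with z = 1.645.
Half-width: 1.645 × 0.56 = 0.921.
-1.92 − 0.921 = -2.841; -1.92 + 0.921 = -0.999.

[-2.841, -0.999]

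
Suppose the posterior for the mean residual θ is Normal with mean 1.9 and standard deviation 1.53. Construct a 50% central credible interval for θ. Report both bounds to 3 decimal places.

The posterior is symmetric, so the 50% equal-tailed interval is θ = 1.9 ± z·1.53 with z = 0.674.
Half-width: 0.674 × 1.53 = 1.032.
1.9 − 1.032 = 0.868; 1.9 + 1.032 = 2.932.

[0.868, 2.932]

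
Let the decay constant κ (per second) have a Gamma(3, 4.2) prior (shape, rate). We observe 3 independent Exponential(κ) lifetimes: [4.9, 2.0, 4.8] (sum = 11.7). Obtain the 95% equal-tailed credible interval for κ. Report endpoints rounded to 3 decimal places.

[0.138, 0.734]

Posterior: Gamma(3+3, 4.2+11.7) = Gamma(6, 15.9) (shape, rate).
Equal-tailed 95% interval: Gamma(6, 15.9) quantiles at 0.025 and 0.975.
Posterior mean ≈ 0.377, SD ≈ 0.154; a Normal approximation gives roughly [0.075, 0.679].
Exact: lower = 0.138; upper = 0.734.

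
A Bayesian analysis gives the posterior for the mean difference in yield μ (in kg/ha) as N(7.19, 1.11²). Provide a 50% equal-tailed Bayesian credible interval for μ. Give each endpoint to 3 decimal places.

The posterior is symmetric, so the 50% equal-tailed interval is μ = 7.19 ± z·1.11 with z = 0.674.
Half-width: 0.674 × 1.11 = 0.749.
7.19 − 0.749 = 6.441; 7.19 + 0.749 = 7.939.

[6.441, 7.939]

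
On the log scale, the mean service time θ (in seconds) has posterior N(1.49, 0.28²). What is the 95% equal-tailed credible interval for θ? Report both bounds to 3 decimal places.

On the log scale the 95% interval is 1.49 ± 1.960 × 0.28 = [0.9412, 2.0388].
Exponentiate: [e^0.9412, e^2.0388] = [2.563, 7.681].

[2.563, 7.681]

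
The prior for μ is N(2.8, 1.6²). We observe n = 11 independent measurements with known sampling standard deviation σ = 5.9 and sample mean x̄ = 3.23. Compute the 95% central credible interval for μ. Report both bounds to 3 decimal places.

[0.661, 5.324]

Posterior precision = 1/1.6² + 11/5.9² = 0.3906 + 0.3160 = 0.7066, so posterior SD = 1.1896.
Posterior mean = (2.8/1.6² + 11·3.23/5.9²) / 0.7066 = 2.9923.
Interval: 2.9923 ± 1.960 × 1.1896 → [0.661, 5.324].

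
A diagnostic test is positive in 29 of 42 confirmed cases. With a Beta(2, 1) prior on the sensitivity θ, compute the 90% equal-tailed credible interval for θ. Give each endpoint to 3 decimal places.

Posterior: Beta(2+29, 1+13) = Beta(31, 14).
Equal-tailed 90% interval: the 0.05 and 0.95 quantiles of Beta(31, 14).
Posterior mean ≈ 0.689, SD ≈ 0.068; a Normal approximation gives roughly [0.577, 0.801].
Exact: F⁻¹(0.05) = 0.572; F⁻¹(0.95) = 0.796.

[0.572, 0.796]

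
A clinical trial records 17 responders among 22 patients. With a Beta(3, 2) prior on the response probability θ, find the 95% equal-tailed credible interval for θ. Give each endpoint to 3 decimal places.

Posterior: Beta(3+17, 2+5) = Beta(20, 7).
Equal-tailed 95% interval: the 0.025 and 0.975 quantiles of Beta(20, 7).
Posterior mean ≈ 0.741, SD ≈ 0.083; a Normal approximation gives roughly [0.578, 0.903].
Exact: F⁻¹(0.025) = 0.564; F⁻¹(0.975) = 0.884.

[0.564, 0.884]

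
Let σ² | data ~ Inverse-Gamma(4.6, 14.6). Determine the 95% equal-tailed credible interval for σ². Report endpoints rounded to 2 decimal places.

Inverse-Gamma(4.6, 14.6) quantiles: F⁻¹(0.025) and F⁻¹(0.975).
Equivalently, 1/σ² ~ Gamma(4.6, rate = 14.6); invert its 0.975 and 0.025 quantiles.
Posterior mean ≈ 4.06, SD ≈ 2.52; a Normal approximation gives roughly [-0.87, 8.99].
Exact: lower = 1.51; upper = 10.40.

[1.51, 10.40]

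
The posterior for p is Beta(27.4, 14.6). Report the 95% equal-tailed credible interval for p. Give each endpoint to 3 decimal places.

[0.504, 0.787]

Posterior: Beta(27.4, 14.6).
Equal-tailed 95% interval: the 0.025 and 0.975 quantiles of Beta(27.4, 14.6).
Posterior mean ≈ 0.652, SD ≈ 0.073; a Normal approximation gives roughly [0.510, 0.795].
Exact: F⁻¹(0.025) = 0.504; F⁻¹(0.975) = 0.787.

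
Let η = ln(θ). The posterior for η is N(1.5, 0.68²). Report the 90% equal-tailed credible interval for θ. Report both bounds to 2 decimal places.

On the log scale the 90% interval is 1.5 ± 1.645 × 0.68 = [0.3815, 2.6185].
Exponentiate: [e^0.3815, e^2.6185] = [1.46, 13.72].

[1.46, 13.72]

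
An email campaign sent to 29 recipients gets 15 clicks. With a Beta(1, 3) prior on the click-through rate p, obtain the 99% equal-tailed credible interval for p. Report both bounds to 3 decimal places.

Posterior: Beta(1+15, 3+14) = Beta(16, 17).
Equal-tailed 99% interval: the 0.005 and 0.995 quantiles of Beta(16, 17).
Posterior mean ≈ 0.485, SD ≈ 0.086; a Normal approximation gives roughly [0.264, 0.706].
Exact: F⁻¹(0.005) = 0.272; F⁻¹(0.995) = 0.701.

[0.272, 0.701]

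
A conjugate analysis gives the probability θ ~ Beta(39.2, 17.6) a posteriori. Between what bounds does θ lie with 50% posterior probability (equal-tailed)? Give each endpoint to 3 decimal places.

[0.650, 0.733]

Posterior: Beta(39.2, 17.6).
Equal-tailed 50% interval: the 0.25 and 0.75 quantiles of Beta(39.2, 17.6).
Posterior mean ≈ 0.690, SD ≈ 0.061; a Normal approximation gives roughly [0.649, 0.731].
Exact: F⁻¹(0.25) = 0.650; F⁻¹(0.75) = 0.733.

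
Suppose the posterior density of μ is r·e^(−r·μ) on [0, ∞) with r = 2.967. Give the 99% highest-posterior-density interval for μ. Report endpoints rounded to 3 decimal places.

[0.000, 1.552]

The exponential density is strictly decreasing on [0, ∞), so the HPD interval is anchored at 0: [0, q] with P(μ ≤ q) = 0.99.
q = −ln(1 − 0.99) / 2.967 = 4.6052 / 2.967 = 1.552.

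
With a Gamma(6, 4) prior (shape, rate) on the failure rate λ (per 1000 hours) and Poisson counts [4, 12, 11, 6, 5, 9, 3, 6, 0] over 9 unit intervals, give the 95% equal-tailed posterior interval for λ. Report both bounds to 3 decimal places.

Posterior: Gamma(6+56, 4+9) = Gamma(62, 13) (shape, rate).
Equal-tailed 95% interval: Gamma(62, 13) quantiles at 0.025 and 0.975.
Posterior mean ≈ 4.769, SD ≈ 0.606; a Normal approximation gives roughly [3.582, 5.956].
Exact: lower = 3.657; upper = 6.027.

[3.657, 6.027]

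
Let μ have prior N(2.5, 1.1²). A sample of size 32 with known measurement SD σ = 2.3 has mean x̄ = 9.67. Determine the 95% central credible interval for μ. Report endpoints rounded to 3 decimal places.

Posterior precision = 1/1.1² + 32/2.3² = 0.8264 + 6.0491 = 6.8756, so posterior SD = 0.3814.
Posterior mean = (2.5/1.1² + 32·9.67/2.3²) / 6.8756 = 8.8082.
Interval: 8.8082 ± 1.960 × 0.3814 → [8.061, 9.556].

[8.061, 9.556]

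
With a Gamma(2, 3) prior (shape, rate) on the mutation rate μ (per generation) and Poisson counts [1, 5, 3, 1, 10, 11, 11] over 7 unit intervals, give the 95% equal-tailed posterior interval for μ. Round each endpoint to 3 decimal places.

[3.197, 5.792]

Posterior: Gamma(2+42, 3+7) = Gamma(44, 10) (shape, rate).
Equal-tailed 95% interval: Gamma(44, 10) quantiles at 0.025 and 0.975.
Posterior mean ≈ 4.400, SD ≈ 0.663; a Normal approximation gives roughly [3.100, 5.700].
Exact: lower = 3.197; upper = 5.792.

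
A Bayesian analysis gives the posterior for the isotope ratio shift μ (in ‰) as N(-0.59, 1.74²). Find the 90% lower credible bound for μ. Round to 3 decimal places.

Need L with P(μ ≥ L) = 0.90: L = -0.59 − z_{0.1}·1.74.
z = 1.282; L = -0.59 − 1.282 × 1.74 = -2.820.

-2.820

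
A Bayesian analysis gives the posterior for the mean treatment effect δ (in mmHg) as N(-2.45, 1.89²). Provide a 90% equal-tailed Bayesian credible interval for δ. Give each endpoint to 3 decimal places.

The posterior is symmetric, so the 90% equal-tailed interval is δ = -2.45 ± z·1.89 with z = 1.645.
Half-width: 1.645 × 1.89 = 3.109.
-2.45 − 3.109 = -5.559; -2.45 + 3.109 = 0.659.

[-5.559, 0.659]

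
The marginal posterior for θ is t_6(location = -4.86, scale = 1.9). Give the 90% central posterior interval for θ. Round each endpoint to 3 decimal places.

The t_6 distribution is symmetric; the 90% interval is -4.86 ± t·1.9 with t_{0.95,6} = 1.943.
Half-width: 1.943 × 1.9 = 3.692.
-4.86 − 3.692 = -8.552; -4.86 + 3.692 = -1.168.

[-8.552, -1.168]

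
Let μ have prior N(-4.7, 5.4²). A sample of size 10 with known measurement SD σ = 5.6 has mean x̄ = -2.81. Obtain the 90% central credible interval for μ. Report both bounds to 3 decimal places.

Posterior precision = 1/5.4² + 10/5.6² = 0.0343 + 0.3189 = 0.3532, so posterior SD = 1.6827.
Posterior mean = (-4.7/5.4² + 10·-2.81/5.6²) / 0.3532 = -2.9935.
Interval: -2.9935 ± 1.645 × 1.6827 → [-5.761, -0.226].

[-5.761, -0.226]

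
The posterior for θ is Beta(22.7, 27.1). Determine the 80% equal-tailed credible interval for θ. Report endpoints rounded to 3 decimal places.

[0.366, 0.546]

Posterior: Beta(22.7, 27.1).
Equal-tailed 80% interval: the 0.1 and 0.9 quantiles of Beta(22.7, 27.1).
Posterior mean ≈ 0.456, SD ≈ 0.070; a Normal approximation gives roughly [0.366, 0.545].
Exact: F⁻¹(0.1) = 0.366; F⁻¹(0.9) = 0.546.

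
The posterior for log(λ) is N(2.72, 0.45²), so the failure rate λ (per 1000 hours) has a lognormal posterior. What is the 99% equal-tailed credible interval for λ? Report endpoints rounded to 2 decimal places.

[4.76, 48.38]

On the log scale the 99% interval is 2.72 ± 2.576 × 0.45 = [1.5609, 3.8791].
Exponentiate: [e^1.5609, e^3.8791] = [4.76, 48.38].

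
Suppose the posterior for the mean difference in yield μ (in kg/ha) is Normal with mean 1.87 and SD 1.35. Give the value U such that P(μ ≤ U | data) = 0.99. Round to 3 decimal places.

Need U with P(μ ≤ U) = 0.99: U = 1.87 + z_{0.01}·1.35.
z = 2.326; U = 1.87 + 2.326 × 1.35 = 5.011.

5.011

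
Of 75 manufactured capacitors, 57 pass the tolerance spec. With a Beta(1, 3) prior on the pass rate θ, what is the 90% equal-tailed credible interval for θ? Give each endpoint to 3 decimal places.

[0.650, 0.812]

Posterior: Beta(1+57, 3+18) = Beta(58, 21).
Equal-tailed 90% interval: the 0.05 and 0.95 quantiles of Beta(58, 21).
Posterior mean ≈ 0.734, SD ≈ 0.049; a Normal approximation gives roughly [0.653, 0.815].
Exact: F⁻¹(0.05) = 0.650; F⁻¹(0.95) = 0.812.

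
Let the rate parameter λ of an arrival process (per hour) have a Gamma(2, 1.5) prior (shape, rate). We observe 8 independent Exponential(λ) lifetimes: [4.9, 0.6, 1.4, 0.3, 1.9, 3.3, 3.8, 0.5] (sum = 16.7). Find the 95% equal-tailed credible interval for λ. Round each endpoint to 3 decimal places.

Posterior: Gamma(2+8, 1.5+16.7) = Gamma(10, 18.2) (shape, rate).
Equal-tailed 95% interval: Gamma(10, 18.2) quantiles at 0.025 and 0.975.
Posterior mean ≈ 0.549, SD ≈ 0.174; a Normal approximation gives roughly [0.209, 0.890].
Exact: lower = 0.263; upper = 0.939.

[0.263, 0.939]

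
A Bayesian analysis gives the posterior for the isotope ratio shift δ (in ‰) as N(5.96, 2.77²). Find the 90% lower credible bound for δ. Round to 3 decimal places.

Need L with P(δ ≥ L) = 0.90: L = 5.96 − z_{0.1}·2.77.
z = 1.282; L = 5.96 − 1.282 × 2.77 = 2.410.

2.410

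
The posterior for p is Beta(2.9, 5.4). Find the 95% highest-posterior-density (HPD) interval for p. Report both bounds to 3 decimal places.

[0.067, 0.650]

The posterior is unimodal and skewed, so the HPD interval has equal density at both endpoints and is the shortest 95% interval.
Solving f(0.067) = f(0.650) with F(0.650) − F(0.067) = 0.95 gives [0.067, 0.650].
For comparison, the equal-tailed interval is [0.087, 0.679]; the HPD is narrower and shifted toward the mode.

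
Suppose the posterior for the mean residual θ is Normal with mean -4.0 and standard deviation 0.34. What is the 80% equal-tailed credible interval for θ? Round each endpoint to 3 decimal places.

[-4.436, -3.564]

The posterior is symmetric, so the 80% equal-tailed interval is θ = -4.0 ± z·0.34 with z = 1.282.
Half-width: 1.282 × 0.34 = 0.436.
-4.0 − 0.436 = -4.436; -4.0 + 0.436 = -3.564.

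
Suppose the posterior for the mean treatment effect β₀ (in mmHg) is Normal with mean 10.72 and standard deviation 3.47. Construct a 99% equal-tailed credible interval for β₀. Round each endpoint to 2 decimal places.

[1.78, 19.66]

The posterior is symmetric, so the 99% equal-tailed interval is β₀ = 10.72 ± z·3.47 with z = 2.576.
Half-width: 2.576 × 3.47 = 8.94.
10.72 − 8.94 = 1.78; 10.72 + 8.94 = 19.66.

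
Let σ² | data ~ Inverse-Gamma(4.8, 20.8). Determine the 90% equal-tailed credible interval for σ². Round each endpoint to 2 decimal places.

[2.34, 11.27]

Inverse-Gamma(4.8, 20.8) quantiles: F⁻¹(0.05) and F⁻¹(0.95).
Equivalently, 1/σ² ~ Gamma(4.8, rate = 20.8); invert its 0.95 and 0.05 quantiles.
Posterior mean ≈ 5.47, SD ≈ 3.27; a Normal approximation gives roughly [0.09, 10.85].
Exact: lower = 2.34; upper = 11.27.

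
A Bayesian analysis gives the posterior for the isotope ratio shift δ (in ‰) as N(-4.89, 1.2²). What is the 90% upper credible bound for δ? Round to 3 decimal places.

Need U with P(δ ≤ U) = 0.90: U = -4.89 + z_{0.1}·1.2.
z = 1.282; U = -4.89 + 1.282 × 1.2 = -3.352.

-3.352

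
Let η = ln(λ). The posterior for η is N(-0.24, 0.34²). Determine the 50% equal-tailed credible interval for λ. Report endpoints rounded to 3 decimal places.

On the log scale the 50% interval is -0.24 ± 0.674 × 0.34 = [-0.4693, -0.0107].
Exponentiate: [e^-0.4693, e^-0.0107] = [0.625, 0.989].

[0.625, 0.989]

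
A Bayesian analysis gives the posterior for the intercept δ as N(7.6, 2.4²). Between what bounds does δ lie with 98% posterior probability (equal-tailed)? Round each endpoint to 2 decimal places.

[2.02, 13.18]

The posterior is symmetric, so the 98% equal-tailed interval is δ = 7.6 ± z·2.4 with z = 2.326.
Half-width: 2.326 × 2.4 = 5.58.
7.6 − 5.58 = 2.02; 7.6 + 5.58 = 13.18.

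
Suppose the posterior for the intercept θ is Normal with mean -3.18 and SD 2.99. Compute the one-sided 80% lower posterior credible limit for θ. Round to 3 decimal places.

Need L with P(θ ≥ L) = 0.80: L = -3.18 − z_{0.2}·2.99.
z = 0.842; L = -3.18 − 0.842 × 2.99 = -5.696.

-5.696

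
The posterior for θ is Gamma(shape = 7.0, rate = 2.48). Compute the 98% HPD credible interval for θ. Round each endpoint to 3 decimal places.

[0.770, 5.548]

The posterior is unimodal and skewed, so the HPD interval has equal density at both endpoints and is the shortest 98% interval.
Solving f(0.770) = f(5.548) with F(5.548) − F(0.770) = 0.98 gives [0.770, 5.548].
For comparison, the equal-tailed interval is [0.940, 5.875]; the HPD is narrower and shifted toward the mode.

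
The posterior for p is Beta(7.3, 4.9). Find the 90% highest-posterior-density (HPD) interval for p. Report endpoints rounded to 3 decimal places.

The posterior is unimodal and skewed, so the HPD interval has equal density at both endpoints and is the shortest 90% interval.
Solving f(0.379) = f(0.822) with F(0.822) − F(0.379) = 0.90 gives [0.379, 0.822].
For comparison, the equal-tailed interval is [0.367, 0.811]; the HPD is narrower and shifted toward the mode.

[0.379, 0.822]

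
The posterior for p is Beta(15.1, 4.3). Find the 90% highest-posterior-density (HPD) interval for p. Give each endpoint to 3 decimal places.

[0.635, 0.928]

The posterior is unimodal and skewed, so the HPD interval has equal density at both endpoints and is the shortest 90% interval.
Solving f(0.635) = f(0.928) with F(0.928) − F(0.635) = 0.90 gives [0.635, 0.928].
For comparison, the equal-tailed interval is [0.612, 0.912]; the HPD is narrower and shifted toward the mode.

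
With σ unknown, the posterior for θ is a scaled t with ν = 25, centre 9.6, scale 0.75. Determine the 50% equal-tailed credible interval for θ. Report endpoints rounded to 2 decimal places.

[9.09, 10.11]

The t_25 distribution is symmetric; the 50% interval is 9.6 ± t·0.75 with t_{0.75,25} = 0.684.
Half-width: 0.684 × 0.75 = 0.51.
9.6 − 0.51 = 9.09; 9.6 + 0.51 = 10.11.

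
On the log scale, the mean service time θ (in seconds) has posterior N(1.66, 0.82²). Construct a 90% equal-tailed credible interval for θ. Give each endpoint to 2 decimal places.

On the log scale the 90% interval is 1.66 ± 1.645 × 0.82 = [0.3112, 3.0088].
Exponentiate: [e^0.3112, e^3.0088] = [1.37, 20.26].

[1.37, 20.26]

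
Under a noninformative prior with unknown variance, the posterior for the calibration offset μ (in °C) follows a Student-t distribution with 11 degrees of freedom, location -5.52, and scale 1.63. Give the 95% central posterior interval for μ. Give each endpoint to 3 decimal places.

The t_11 distribution is symmetric; the 95% interval is -5.52 ± t·1.63 with t_{0.975,11} = 2.201.
Half-width: 2.201 × 1.63 = 3.588.
-5.52 − 3.588 = -9.108; -5.52 + 3.588 = -1.932.

[-9.108, -1.932]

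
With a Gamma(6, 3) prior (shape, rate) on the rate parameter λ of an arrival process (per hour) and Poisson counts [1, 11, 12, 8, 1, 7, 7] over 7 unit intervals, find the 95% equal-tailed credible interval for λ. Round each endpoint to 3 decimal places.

[3.970, 6.819]

Posterior: Gamma(6+47, 3+7) = Gamma(53, 10) (shape, rate).
Equal-tailed 95% interval: Gamma(53, 10) quantiles at 0.025 and 0.975.
Posterior mean ≈ 5.300, SD ≈ 0.728; a Normal approximation gives roughly [3.873, 6.727].
Exact: lower = 3.970; upper = 6.819.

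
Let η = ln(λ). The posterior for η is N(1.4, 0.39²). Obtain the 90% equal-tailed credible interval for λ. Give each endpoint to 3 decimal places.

[2.135, 7.702]

On the log scale the 90% interval is 1.4 ± 1.645 × 0.39 = [0.7585, 2.0415].
Exponentiate: [e^0.7585, e^2.0415] = [2.135, 7.702].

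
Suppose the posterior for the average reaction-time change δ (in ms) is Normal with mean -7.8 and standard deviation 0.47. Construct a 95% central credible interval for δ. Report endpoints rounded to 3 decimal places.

[-8.721, -6.879]

The posterior is symmetric, so the 95% equal-tailed interval is δ = -7.8 ± z·0.47 with z = 1.960.
Half-width: 1.960 × 0.47 = 0.921.
-7.8 − 0.921 = -8.721; -7.8 + 0.921 = -6.879.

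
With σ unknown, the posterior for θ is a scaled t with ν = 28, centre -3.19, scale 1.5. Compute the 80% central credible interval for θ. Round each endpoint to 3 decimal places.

The t_28 distribution is symmetric; the 80% interval is -3.19 ± t·1.5 with t_{0.9,28} = 1.313.
Half-width: 1.313 × 1.5 = 1.969.
-3.19 − 1.969 = -5.159; -3.19 + 1.969 = -1.221.

[-5.159, -1.221]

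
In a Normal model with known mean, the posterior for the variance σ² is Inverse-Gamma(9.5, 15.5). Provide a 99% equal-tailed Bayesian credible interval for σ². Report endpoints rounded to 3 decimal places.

Inverse-Gamma(9.5, 15.5) quantiles: F⁻¹(0.005) and F⁻¹(0.995).
Equivalently, 1/σ² ~ Gamma(9.5, rate = 15.5); invert its 0.995 and 0.005 quantiles.
Posterior mean ≈ 1.824, SD ≈ 0.666; a Normal approximation gives roughly [0.108, 3.539].
Exact: lower = 0.803; upper = 4.530.

[0.803, 4.530]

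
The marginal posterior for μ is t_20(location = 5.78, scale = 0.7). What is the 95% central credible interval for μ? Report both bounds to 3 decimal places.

The t_20 distribution is symmetric; the 95% interval is 5.78 ± t·0.7 with t_{0.975,20} = 2.086.
Half-width: 2.086 × 0.7 = 1.460.
5.78 − 1.460 = 4.320; 5.78 + 1.460 = 7.240.

[4.320, 7.240]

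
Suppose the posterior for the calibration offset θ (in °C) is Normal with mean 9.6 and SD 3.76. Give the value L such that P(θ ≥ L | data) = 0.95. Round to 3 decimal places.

Need L with P(θ ≥ L) = 0.95: L = 9.6 − z_{0.05}·3.76.
z = 1.645; L = 9.6 − 1.645 × 3.76 = 3.415.

3.415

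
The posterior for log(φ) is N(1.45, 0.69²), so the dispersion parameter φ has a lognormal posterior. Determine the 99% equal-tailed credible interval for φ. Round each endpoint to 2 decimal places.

[0.72, 25.21]

On the log scale the 99% interval is 1.45 ± 2.576 × 0.69 = [-0.3273, 3.2273].
Exponentiate: [e^-0.3273, e^3.2273] = [0.72, 25.21].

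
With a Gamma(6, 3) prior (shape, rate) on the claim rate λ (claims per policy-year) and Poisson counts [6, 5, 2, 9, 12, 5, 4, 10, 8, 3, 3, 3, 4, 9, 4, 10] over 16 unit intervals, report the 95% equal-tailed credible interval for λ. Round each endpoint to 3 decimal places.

Posterior: Gamma(6+97, 3+16) = Gamma(103, 19) (shape, rate).
Equal-tailed 95% interval: Gamma(103, 19) quantiles at 0.025 and 0.975.
Posterior mean ≈ 5.421, SD ≈ 0.534; a Normal approximation gives roughly [4.374, 6.468].
Exact: lower = 4.425; upper = 6.517.

[4.425, 6.517]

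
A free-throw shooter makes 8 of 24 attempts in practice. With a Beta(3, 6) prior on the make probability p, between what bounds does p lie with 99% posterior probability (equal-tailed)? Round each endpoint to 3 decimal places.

[0.149, 0.554]

Posterior: Beta(3+8, 6+16) = Beta(11, 22).
Equal-tailed 99% interval: the 0.005 and 0.995 quantiles of Beta(11, 22).
Posterior mean ≈ 0.333, SD ≈ 0.081; a Normal approximation gives roughly [0.125, 0.542].
Exact: F⁻¹(0.005) = 0.149; F⁻¹(0.995) = 0.554.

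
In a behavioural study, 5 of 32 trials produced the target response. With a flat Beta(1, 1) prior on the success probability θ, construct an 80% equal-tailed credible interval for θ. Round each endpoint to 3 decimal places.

[0.098, 0.263]

Posterior: Beta(1+5, 1+27) = Beta(6, 28).
Equal-tailed 80% interval: the 0.1 and 0.9 quantiles of Beta(6, 28).
Posterior mean ≈ 0.176, SD ≈ 0.064; a Normal approximation gives roughly [0.094, 0.259].
Exact: F⁻¹(0.1) = 0.098; F⁻¹(0.9) = 0.263.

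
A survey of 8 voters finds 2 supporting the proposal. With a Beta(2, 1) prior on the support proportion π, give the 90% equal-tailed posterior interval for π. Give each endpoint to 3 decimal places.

[0.150, 0.607]

Posterior: Beta(2+2, 1+6) = Beta(4, 7).
Equal-tailed 90% interval: the 0.05 and 0.95 quantiles of Beta(4, 7).
Posterior mean ≈ 0.364, SD ≈ 0.139; a Normal approximation gives roughly [0.135, 0.592].
Exact: F⁻¹(0.05) = 0.150; F⁻¹(0.95) = 0.607.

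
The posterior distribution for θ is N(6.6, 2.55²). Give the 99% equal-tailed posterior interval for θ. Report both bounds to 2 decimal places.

[0.03, 13.17]

The posterior is symmetric, so the 99% equal-tailed interval is θ = 6.6 ± z·2.55 with z = 2.576.
Half-width: 2.576 × 2.55 = 6.57.
6.6 − 6.57 = 0.03; 6.6 + 6.57 = 13.17.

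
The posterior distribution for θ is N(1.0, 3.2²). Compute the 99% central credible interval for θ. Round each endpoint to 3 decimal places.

The posterior is symmetric, so the 99% equal-tailed interval is θ = 1.0 ± z·3.2 with z = 2.576.
Half-width: 2.576 × 3.2 = 8.243.
1.0 − 8.243 = -7.243; 1.0 + 8.243 = 9.243.

[-7.243, 9.243]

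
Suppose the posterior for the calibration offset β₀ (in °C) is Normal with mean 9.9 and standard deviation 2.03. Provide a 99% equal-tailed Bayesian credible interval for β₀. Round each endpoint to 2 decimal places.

The posterior is symmetric, so the 99% equal-tailed interval is β₀ = 9.9 ± z·2.03 with z = 2.576.
Half-width: 2.576 × 2.03 = 5.23.
9.9 − 5.23 = 4.67; 9.9 + 5.23 = 15.13.

[4.67, 15.13]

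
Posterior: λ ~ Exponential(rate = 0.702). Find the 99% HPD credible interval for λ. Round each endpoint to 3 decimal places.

The exponential density is strictly decreasing on [0, ∞), so the HPD interval is anchored at 0: [0, q] with P(λ ≤ q) = 0.99.
q = −ln(1 − 0.99) / 0.702 = 4.6052 / 0.702 = 6.560.

[0.000, 6.560]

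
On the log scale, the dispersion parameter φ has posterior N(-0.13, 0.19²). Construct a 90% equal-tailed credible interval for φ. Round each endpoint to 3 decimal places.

[0.642, 1.200]

On the log scale the 90% interval is -0.13 ± 1.645 × 0.19 = [-0.4425, 0.1825].
Exponentiate: [e^-0.4425, e^0.1825] = [0.642, 1.200].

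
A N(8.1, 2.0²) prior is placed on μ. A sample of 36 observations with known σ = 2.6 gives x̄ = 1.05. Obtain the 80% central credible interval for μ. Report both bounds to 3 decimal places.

Posterior precision = 1/2.0² + 36/2.6² = 0.2500 + 5.3254 = 5.5754, so posterior SD = 0.4235.
Posterior mean = (8.1/2.0² + 36·1.05/2.6²) / 5.5754 = 1.3661.
Interval: 1.3661 ± 1.282 × 0.4235 → [0.823, 1.909].

[0.823, 1.909]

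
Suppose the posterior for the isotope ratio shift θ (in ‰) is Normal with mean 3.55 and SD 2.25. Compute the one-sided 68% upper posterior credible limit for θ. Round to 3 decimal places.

4.602

Need U with P(θ ≤ U) = 0.68: U = 3.55 + z_{0.32}·2.25.
z = 0.468; U = 3.55 + 0.468 × 2.25 = 4.602.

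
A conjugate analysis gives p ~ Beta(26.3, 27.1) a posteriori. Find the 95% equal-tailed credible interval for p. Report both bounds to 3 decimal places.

[0.360, 0.625]

Posterior: Beta(26.3, 27.1).
Equal-tailed 95% interval: the 0.025 and 0.975 quantiles of Beta(26.3, 27.1).
Posterior mean ≈ 0.493, SD ≈ 0.068; a Normal approximation gives roughly [0.360, 0.625].
Exact: F⁻¹(0.025) = 0.360; F⁻¹(0.975) = 0.625.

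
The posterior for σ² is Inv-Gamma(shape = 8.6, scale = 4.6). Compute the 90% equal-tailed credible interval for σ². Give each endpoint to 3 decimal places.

[0.330, 1.044]

Inverse-Gamma(8.6, 4.6) quantiles: F⁻¹(0.05) and F⁻¹(0.95).
Equivalently, 1/σ² ~ Gamma(8.6, rate = 4.6); invert its 0.95 and 0.05 quantiles.
Posterior mean ≈ 0.605, SD ≈ 0.236; a Normal approximation gives roughly [0.218, 0.993].
Exact: lower = 0.330; upper = 1.044.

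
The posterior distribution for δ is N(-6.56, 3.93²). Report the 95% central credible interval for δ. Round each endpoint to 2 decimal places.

[-14.26, 1.14]

The posterior is symmetric, so the 95% equal-tailed interval is δ = -6.56 ± z·3.93 with z = 1.960.
Half-width: 1.960 × 3.93 = 7.70.
-6.56 − 7.70 = -14.26; -6.56 + 7.70 = 1.14.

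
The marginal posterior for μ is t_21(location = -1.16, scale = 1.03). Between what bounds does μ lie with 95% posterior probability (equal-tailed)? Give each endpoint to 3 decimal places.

The t_21 distribution is symmetric; the 95% interval is -1.16 ± t·1.03 with t_{0.975,21} = 2.080.
Half-width: 2.080 × 1.03 = 2.142.
-1.16 − 2.142 = -3.302; -1.16 + 2.142 = 0.982.

[-3.302, 0.982]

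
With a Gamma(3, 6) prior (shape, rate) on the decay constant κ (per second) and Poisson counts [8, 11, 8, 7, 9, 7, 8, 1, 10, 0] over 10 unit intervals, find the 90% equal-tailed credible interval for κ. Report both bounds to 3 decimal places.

[3.665, 5.406]

Posterior: Gamma(3+69, 6+10) = Gamma(72, 16) (shape, rate).
Equal-tailed 90% interval: Gamma(72, 16) quantiles at 0.05 and 0.95.
Posterior mean ≈ 4.500, SD ≈ 0.530; a Normal approximation gives roughly [3.628, 5.372].
Exact: lower = 3.665; upper = 5.406.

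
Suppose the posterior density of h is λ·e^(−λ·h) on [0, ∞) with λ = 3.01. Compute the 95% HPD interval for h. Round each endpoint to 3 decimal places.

The exponential density is strictly decreasing on [0, ∞), so the HPD interval is anchored at 0: [0, q] with P(h ≤ q) = 0.95.
q = −ln(1 − 0.95) / 3.01 = 2.9957 / 3.01 = 0.995.

[0.000, 0.995]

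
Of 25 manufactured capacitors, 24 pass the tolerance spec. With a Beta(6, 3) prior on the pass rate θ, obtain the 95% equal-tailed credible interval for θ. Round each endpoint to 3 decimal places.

[0.757, 0.966]

Posterior: Beta(6+24, 3+1) = Beta(30, 4).
Equal-tailed 95% interval: the 0.025 and 0.975 quantiles of Beta(30, 4).
Posterior mean ≈ 0.882, SD ≈ 0.054; a Normal approximation gives roughly [0.776, 0.989].
Exact: F⁻¹(0.025) = 0.757; F⁻¹(0.975) = 0.966.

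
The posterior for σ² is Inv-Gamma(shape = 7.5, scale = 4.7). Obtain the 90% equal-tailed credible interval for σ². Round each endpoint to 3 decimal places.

[0.376, 1.295]

Inverse-Gamma(7.5, 4.7) quantiles: F⁻¹(0.05) and F⁻¹(0.95).
Equivalently, 1/σ² ~ Gamma(7.5, rate = 4.7); invert its 0.95 and 0.05 quantiles.
Posterior mean ≈ 0.723, SD ≈ 0.308; a Normal approximation gives roughly [0.216, 1.230].
Exact: lower = 0.376; upper = 1.295.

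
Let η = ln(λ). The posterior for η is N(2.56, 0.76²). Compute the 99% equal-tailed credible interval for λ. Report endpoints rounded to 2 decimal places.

[1.83, 91.62]

On the log scale the 99% interval is 2.56 ± 2.576 × 0.76 = [0.6024, 4.5176].
Exponentiate: [e^0.6024, e^4.5176] = [1.83, 91.62].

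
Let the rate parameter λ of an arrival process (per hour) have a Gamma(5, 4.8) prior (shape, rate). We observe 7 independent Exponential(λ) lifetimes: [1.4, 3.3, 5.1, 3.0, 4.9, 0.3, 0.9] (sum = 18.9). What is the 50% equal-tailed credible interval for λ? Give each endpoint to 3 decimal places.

Posterior: Gamma(5+7, 4.8+18.9) = Gamma(12, 23.7) (shape, rate).
Equal-tailed 50% interval: Gamma(12, 23.7) quantiles at 0.25 and 0.75.
Posterior mean ≈ 0.506, SD ≈ 0.146; a Normal approximation gives roughly [0.408, 0.605].
Exact: lower = 0.402; upper = 0.596.

[0.402, 0.596]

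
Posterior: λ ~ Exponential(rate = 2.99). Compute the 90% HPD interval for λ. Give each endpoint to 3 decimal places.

[0.000, 0.770]

The exponential density is strictly decreasing on [0, ∞), so the HPD interval is anchored at 0: [0, q] with P(λ ≤ q) = 0.90.
q = −ln(1 − 0.90) / 2.99 = 2.3026 / 2.99 = 0.770.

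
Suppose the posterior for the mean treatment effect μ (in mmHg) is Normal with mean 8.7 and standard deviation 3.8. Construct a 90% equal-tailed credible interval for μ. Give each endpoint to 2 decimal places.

The posterior is symmetric, so the 90% equal-tailed interval is μ = 8.7 ± z·3.8 with z = 1.645.
Half-width: 1.645 × 3.8 = 6.25.
8.7 − 6.25 = 2.45; 8.7 + 6.25 = 14.95.

[2.45, 14.95]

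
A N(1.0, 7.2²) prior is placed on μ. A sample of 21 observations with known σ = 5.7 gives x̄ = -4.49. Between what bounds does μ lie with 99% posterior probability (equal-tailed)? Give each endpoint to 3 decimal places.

Posterior precision = 1/7.2² + 21/5.7² = 0.0193 + 0.6464 = 0.6656, so posterior SD = 1.2257.
Posterior mean = (1.0/7.2² + 21·-4.49/5.7²) / 0.6656 = -4.3309.
Interval: -4.3309 ± 2.576 × 1.2257 → [-7.488, -1.174].

[-7.488, -1.174]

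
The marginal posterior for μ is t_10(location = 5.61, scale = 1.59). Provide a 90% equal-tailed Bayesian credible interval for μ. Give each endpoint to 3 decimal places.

[2.728, 8.492]

The t_10 distribution is symmetric; the 90% interval is 5.61 ± t·1.59 with t_{0.95,10} = 1.812.
Half-width: 1.812 × 1.59 = 2.882.
5.61 − 2.882 = 2.728; 5.61 + 2.882 = 8.492.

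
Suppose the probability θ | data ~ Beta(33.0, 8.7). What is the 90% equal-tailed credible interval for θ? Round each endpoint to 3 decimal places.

[0.682, 0.885]

Posterior: Beta(33.0, 8.7).
Equal-tailed 90% interval: the 0.05 and 0.95 quantiles of Beta(33.0, 8.7).
Posterior mean ≈ 0.791, SD ≈ 0.062; a Normal approximation gives roughly [0.689, 0.894].
Exact: F⁻¹(0.05) = 0.682; F⁻¹(0.95) = 0.885.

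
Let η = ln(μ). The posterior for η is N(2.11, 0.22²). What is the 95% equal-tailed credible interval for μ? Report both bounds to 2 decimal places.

[5.36, 12.69]

On the log scale the 95% interval is 2.11 ± 1.960 × 0.22 = [1.6788, 2.5412].
Exponentiate: [e^1.6788, e^2.5412] = [5.36, 12.69].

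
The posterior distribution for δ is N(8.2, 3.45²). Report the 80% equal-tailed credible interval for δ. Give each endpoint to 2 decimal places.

The posterior is symmetric, so the 80% equal-tailed interval is δ = 8.2 ± z·3.45 with z = 1.282.
Half-width: 1.282 × 3.45 = 4.42.
8.2 − 4.42 = 3.78; 8.2 + 4.42 = 12.62.

[3.78, 12.62]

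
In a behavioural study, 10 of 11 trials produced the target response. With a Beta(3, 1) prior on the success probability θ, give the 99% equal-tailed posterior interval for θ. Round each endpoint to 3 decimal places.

[0.576, 0.992]

Posterior: Beta(3+10, 1+1) = Beta(13, 2).
Equal-tailed 99% interval: the 0.005 and 0.995 quantiles of Beta(13, 2).
Posterior mean ≈ 0.867, SD ≈ 0.085; a Normal approximation gives roughly [0.648, 1.086].
Exact: F⁻¹(0.005) = 0.576; F⁻¹(0.995) = 0.992.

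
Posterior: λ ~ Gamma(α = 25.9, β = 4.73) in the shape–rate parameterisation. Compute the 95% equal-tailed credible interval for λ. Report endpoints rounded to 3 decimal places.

[3.574, 7.777]

Posterior: Gamma(shape 25.9, rate 4.73).
Equal-tailed 95% interval: Gamma(25.9, 4.73) quantiles at 0.025 and 0.975.
Posterior mean ≈ 5.476, SD ≈ 1.076; a Normal approximation gives roughly [3.367, 7.584].
Exact: lower = 3.574; upper = 7.777.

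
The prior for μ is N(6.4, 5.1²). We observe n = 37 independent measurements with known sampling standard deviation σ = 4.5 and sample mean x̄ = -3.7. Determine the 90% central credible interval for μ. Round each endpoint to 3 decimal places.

Posterior precision = 1/5.1² + 37/4.5² = 0.0384 + 1.8272 = 1.8656, so posterior SD = 0.7321.
Posterior mean = (6.4/5.1² + 37·-3.7/4.5²) / 1.8656 = -3.4919.
Interval: -3.4919 ± 1.645 × 0.7321 → [-4.696, -2.288].

[-4.696, -2.288]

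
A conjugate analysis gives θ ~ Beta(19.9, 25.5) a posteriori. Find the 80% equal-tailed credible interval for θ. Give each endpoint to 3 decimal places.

[0.345, 0.533]

Posterior: Beta(19.9, 25.5).
Equal-tailed 80% interval: the 0.1 and 0.9 quantiles of Beta(19.9, 25.5).
Posterior mean ≈ 0.438, SD ≈ 0.073; a Normal approximation gives roughly [0.345, 0.532].
Exact: F⁻¹(0.1) = 0.345; F⁻¹(0.9) = 0.533.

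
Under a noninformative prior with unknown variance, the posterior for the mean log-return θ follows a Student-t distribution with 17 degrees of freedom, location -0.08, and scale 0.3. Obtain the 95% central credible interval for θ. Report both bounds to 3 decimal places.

[-0.713, 0.553]

The t_17 distribution is symmetric; the 95% interval is -0.08 ± t·0.3 with t_{0.975,17} = 2.110.
Half-width: 2.110 × 0.3 = 0.633.
-0.08 − 0.633 = -0.713; -0.08 + 0.633 = 0.553.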